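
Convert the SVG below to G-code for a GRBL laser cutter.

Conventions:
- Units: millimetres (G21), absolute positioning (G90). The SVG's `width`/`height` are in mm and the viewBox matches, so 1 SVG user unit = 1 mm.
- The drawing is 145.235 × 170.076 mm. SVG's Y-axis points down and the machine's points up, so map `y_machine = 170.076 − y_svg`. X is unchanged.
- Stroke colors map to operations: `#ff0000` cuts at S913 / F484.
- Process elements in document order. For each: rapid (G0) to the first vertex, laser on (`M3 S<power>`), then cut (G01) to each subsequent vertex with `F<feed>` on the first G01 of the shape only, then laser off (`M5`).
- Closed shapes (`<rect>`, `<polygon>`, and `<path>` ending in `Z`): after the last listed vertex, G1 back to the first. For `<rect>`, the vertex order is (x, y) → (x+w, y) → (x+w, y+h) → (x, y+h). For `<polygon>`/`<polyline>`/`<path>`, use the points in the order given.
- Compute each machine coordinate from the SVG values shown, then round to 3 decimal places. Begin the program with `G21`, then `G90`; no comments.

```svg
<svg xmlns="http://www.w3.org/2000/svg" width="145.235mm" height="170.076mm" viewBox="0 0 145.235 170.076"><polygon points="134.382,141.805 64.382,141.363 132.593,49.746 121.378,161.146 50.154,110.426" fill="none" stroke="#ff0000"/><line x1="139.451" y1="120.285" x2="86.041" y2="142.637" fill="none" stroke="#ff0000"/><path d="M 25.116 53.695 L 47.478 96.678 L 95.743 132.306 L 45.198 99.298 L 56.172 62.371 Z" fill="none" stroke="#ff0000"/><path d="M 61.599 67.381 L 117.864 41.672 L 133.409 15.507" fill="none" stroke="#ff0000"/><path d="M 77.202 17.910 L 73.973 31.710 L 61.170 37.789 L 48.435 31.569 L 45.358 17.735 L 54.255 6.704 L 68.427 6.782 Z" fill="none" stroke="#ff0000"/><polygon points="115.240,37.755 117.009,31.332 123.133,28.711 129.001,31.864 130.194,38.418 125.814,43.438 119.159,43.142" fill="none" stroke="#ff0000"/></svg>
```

G21
G90
G0 X134.382 Y28.271
M3 S913
G01 X64.382 Y28.713 F484
G01 X132.593 Y120.330
G01 X121.378 Y8.930
G01 X50.154 Y59.650
G01 X134.382 Y28.271
M5
G0 X139.451 Y49.791
M3 S913
G01 X86.041 Y27.439 F484
M5
G0 X25.116 Y116.381
M3 S913
G01 X47.478 Y73.398 F484
G01 X95.743 Y37.770
G01 X45.198 Y70.778
G01 X56.172 Y107.705
G01 X25.116 Y116.381
M5
G0 X61.599 Y102.695
M3 S913
G01 X117.864 Y128.404 F484
G01 X133.409 Y154.569
M5
G0 X77.202 Y152.166
M3 S913
G01 X73.973 Y138.366 F484
G01 X61.170 Y132.287
G01 X48.435 Y138.507
G01 X45.358 Y152.341
G01 X54.255 Y163.372
G01 X68.427 Y163.294
G01 X77.202 Y152.166
M5
G0 X115.240 Y132.321
M3 S913
G01 X117.009 Y138.744 F484
G01 X123.133 Y141.365
G01 X129.001 Y138.212
G01 X130.194 Y131.658
G01 X125.814 Y126.638
G01 X119.159 Y126.934
G01 X115.240 Y132.321
M5

Since the viewBox matches the mm dimensions, user units are millimetres directly. The only transform is the Y-flip y_m = 170.076 − y_svg.

Shape 1 is a closed polygon drawn with `<polygon>`. Its stroke #ff0000 means cut at S913, F484. After flipping Y the toolpath is (134.382,28.271) → (64.382,28.713) → (132.593,120.330) → (121.378,8.930) → (50.154,59.650) → (134.382,28.271), returning to the start.

Shape 2 is a line segment drawn with `<line>`. Its stroke #ff0000 means cut at S913, F484. After flipping Y the toolpath is (139.451,49.791) → (86.041,27.439).

Shape 3 is a closed polygon drawn with `<path>`. Its stroke #ff0000 means cut at S913, F484. After flipping Y the toolpath is (25.116,116.381) → (47.478,73.398) → (95.743,37.770) → (45.198,70.778) → (56.172,107.705) → (25.116,116.381), returning to the start.

Shape 4 is a open polyline drawn with `<path>`. Its stroke #ff0000 means cut at S913, F484. After flipping Y the toolpath is (61.599,102.695) → (117.864,128.404) → (133.409,154.569).

Shape 5 is a regular polygon drawn with `<path>`. Its stroke #ff0000 means cut at S913, F484. After flipping Y the toolpath is (77.202,152.166) → (73.973,138.366) → (61.170,132.287) → (48.435,138.507) → (45.358,152.341) → (54.255,163.372) → (68.427,163.294) → (77.202,152.166), returning to the start.

Shape 6 is a regular polygon drawn with `<polygon>`. Its stroke #ff0000 means cut at S913, F484. After flipping Y the toolpath is (115.240,132.321) → (117.009,138.744) → (123.133,141.365) → (129.001,138.212) → (130.194,131.658) → (125.814,126.638) → (119.159,126.934) → (115.240,132.321), returning to the start.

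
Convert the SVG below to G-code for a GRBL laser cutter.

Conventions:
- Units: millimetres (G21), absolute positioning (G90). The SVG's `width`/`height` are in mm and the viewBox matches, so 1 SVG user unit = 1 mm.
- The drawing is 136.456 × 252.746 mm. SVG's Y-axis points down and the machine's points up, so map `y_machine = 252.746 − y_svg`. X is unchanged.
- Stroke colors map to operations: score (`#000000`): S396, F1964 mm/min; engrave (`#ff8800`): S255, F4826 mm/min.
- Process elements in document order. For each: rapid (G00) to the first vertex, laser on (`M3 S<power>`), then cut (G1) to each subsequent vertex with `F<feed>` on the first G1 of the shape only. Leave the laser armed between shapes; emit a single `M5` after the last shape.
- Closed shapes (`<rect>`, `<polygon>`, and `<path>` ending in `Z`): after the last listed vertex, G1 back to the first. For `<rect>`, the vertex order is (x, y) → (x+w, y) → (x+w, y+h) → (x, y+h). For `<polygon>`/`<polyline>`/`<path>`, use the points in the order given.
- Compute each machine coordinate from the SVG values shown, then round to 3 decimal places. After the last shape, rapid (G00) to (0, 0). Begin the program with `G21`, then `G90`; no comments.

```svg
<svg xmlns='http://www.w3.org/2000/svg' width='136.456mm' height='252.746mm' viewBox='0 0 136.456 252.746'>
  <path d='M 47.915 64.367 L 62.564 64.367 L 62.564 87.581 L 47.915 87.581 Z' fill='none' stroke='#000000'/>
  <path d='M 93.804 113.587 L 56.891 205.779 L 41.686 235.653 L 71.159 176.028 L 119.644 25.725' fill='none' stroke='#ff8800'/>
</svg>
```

Since the viewBox matches the mm dimensions, user units are millimetres directly. The only transform is the Y-flip y_m = 252.746 − y_svg.

Shape 1 is a rectangle drawn with `<path>`. Its stroke #000000 means score at S396, F1964. After flipping Y the toolpath is (47.915,188.379) → (62.564,188.379) → (62.564,165.165) → (47.915,165.165) → (47.915,188.379), returning to the start.

Shape 2 is a open polyline drawn with `<path>`. Its stroke #ff8800 means engrave at S255, F4826. After flipping Y the toolpath is (93.804,139.159) → (56.891,46.967) → (41.686,17.093) → (71.159,76.718) → (119.644,227.021).

G21
G90
G00 X47.915 Y188.379
M3 S396
G1 X62.564 Y188.379 F1964
G1 X62.564 Y165.165
G1 X47.915 Y165.165
G1 X47.915 Y188.379
G00 X93.804 Y139.159
M3 S255
G1 X56.891 Y46.967 F4826
G1 X41.686 Y17.093
G1 X71.159 Y76.718
G1 X119.644 Y227.021
M5
G00 X0.000 Y0.000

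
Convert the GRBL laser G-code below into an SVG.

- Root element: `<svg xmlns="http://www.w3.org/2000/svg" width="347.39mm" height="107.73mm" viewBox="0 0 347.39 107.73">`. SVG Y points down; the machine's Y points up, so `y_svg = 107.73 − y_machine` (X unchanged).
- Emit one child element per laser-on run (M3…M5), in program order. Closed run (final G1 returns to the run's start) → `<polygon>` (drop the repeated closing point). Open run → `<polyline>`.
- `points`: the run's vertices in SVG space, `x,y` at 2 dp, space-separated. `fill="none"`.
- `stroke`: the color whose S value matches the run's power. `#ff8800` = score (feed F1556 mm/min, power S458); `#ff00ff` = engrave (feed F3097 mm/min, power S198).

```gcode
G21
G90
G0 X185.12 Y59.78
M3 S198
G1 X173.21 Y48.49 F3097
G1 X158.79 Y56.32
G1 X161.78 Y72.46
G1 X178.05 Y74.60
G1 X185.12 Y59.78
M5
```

Machine Y-up, SVG Y-down with viewBox height 107.73, so y_svg = 107.73 − y_machine; X carries over. Every run uses S198, so all elements get stroke `#ff00ff` (engrave).

Run 1: The run returns to its start, so emit a `<polygon>` with points (Y-flipped): 185.12,47.95 173.21,59.24 158.79,51.41 161.78,35.27 178.05,33.13.

<svg xmlns="http://www.w3.org/2000/svg" width="347.39mm" height="107.73mm" viewBox="0 0 347.39 107.73">
  <polygon points="185.12,47.95 173.21,59.24 158.79,51.41 161.78,35.27 178.05,33.13" fill="none" stroke="#ff00ff"/>
</svg>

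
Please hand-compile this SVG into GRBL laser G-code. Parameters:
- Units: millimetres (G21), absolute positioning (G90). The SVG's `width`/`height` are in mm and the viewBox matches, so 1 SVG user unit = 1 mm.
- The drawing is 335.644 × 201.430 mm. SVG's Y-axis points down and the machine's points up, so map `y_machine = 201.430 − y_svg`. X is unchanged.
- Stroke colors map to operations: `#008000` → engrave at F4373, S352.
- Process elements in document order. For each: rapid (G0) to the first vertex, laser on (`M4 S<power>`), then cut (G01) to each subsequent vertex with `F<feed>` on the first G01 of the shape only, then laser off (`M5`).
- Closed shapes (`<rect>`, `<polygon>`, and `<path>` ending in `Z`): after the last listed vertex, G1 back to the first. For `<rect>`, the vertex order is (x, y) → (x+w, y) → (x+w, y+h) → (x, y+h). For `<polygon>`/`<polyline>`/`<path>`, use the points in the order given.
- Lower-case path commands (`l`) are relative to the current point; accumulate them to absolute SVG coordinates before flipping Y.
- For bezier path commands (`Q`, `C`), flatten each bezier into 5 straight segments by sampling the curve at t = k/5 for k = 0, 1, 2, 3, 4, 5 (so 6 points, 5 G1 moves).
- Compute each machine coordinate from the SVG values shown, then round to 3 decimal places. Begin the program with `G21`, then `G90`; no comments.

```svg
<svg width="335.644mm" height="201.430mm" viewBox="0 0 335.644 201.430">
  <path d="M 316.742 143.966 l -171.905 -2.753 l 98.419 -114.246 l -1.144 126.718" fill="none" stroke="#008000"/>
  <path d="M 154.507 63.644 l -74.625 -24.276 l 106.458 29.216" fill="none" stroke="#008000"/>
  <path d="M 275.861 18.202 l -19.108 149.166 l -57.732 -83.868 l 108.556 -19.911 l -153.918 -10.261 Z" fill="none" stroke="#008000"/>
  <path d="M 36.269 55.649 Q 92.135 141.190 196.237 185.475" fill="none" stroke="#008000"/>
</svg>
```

Since the viewBox matches the mm dimensions, user units are millimetres directly. The only transform is the Y-flip y_m = 201.430 − y_svg.

Shape 1 is a open polyline drawn with `<path>`. Its stroke #008000 means engrave at S352, F4373. After flipping Y the toolpath is (316.742,57.464) → (144.837,60.217) → (243.256,174.463) → (242.112,47.745).

Shape 2 is a open polyline drawn with `<path>`. Its stroke #008000 means engrave at S352, F4373. After flipping Y the toolpath is (154.507,137.786) → (79.882,162.062) → (186.340,132.846).

Shape 3 is a closed polygon drawn with `<path>`. Its stroke #008000 means engrave at S352, F4373. After flipping Y the toolpath is (275.861,183.228) → (256.753,34.062) → (199.021,117.930) → (307.577,137.841) → (153.659,148.102) → (275.861,183.228), returning to the start.

Shape 4 is a quadratic bezier drawn with `<path>`. Its stroke #008000 means engrave at S352, F4373. After flipping Y the toolpath is (36.269,145.781) → (60.545,113.215) → (88.680,83.949) → (120.673,57.984) → (156.526,35.319) → (196.237,15.955).

G21
G90
G0 X316.742 Y57.464
M4 S352
G01 X144.837 Y60.217 F4373
G01 X243.256 Y174.463
G01 X242.112 Y47.745
M5
G0 X154.507 Y137.786
M4 S352
G01 X79.882 Y162.062 F4373
G01 X186.340 Y132.846
M5
G0 X275.861 Y183.228
M4 S352
G01 X256.753 Y34.062 F4373
G01 X199.021 Y117.930
G01 X307.577 Y137.841
G01 X153.659 Y148.102
G01 X275.861 Y183.228
M5
G0 X36.269 Y145.781
M4 S352
G01 X60.545 Y113.215 F4373
G01 X88.680 Y83.949
G01 X120.673 Y57.984
G01 X156.526 Y35.319
G01 X196.237 Y15.955
M5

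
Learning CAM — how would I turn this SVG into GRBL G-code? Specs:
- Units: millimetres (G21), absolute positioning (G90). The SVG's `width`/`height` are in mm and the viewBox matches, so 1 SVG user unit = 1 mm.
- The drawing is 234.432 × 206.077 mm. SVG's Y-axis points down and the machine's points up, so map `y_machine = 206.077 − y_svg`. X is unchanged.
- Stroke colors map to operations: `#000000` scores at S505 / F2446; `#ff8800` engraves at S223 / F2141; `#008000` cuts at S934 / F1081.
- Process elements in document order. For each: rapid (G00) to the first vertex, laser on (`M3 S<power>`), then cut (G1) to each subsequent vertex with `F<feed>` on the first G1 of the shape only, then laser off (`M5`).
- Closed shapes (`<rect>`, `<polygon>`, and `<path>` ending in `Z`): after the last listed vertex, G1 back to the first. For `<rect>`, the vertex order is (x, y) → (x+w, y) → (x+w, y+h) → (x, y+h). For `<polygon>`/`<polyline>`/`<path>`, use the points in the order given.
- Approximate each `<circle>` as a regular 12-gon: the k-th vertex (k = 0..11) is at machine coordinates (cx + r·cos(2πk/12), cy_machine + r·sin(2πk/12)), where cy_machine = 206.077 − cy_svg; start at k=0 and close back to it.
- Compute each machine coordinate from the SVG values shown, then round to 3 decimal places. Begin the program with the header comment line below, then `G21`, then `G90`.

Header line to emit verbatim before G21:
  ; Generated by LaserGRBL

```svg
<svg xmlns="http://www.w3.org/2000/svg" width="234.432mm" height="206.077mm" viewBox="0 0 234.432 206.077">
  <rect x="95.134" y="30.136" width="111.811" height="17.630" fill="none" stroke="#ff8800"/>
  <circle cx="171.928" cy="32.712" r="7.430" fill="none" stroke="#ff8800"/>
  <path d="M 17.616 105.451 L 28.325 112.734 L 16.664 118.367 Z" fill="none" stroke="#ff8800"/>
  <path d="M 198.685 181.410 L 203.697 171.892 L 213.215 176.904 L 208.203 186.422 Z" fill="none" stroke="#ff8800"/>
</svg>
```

; Generated by LaserGRBL
G21
G90
G00 X95.134 Y175.941
M3 S223
G1 X206.945 Y175.941 F2141
G1 X206.945 Y158.311
G1 X95.134 Y158.311
G1 X95.134 Y175.941
M5
G00 X179.358 Y173.365
M3 S223
G1 X178.363 Y177.080 F2141
G1 X175.643 Y179.800
G1 X171.928 Y180.795
G1 X168.213 Y179.800
G1 X165.493 Y177.080
G1 X164.498 Y173.365
G1 X165.493 Y169.650
G1 X168.213 Y166.930
G1 X171.928 Y165.935
G1 X175.643 Y166.930
G1 X178.363 Y169.650
G1 X179.358 Y173.365
M5
G00 X17.616 Y100.626
M3 S223
G1 X28.325 Y93.343 F2141
G1 X16.664 Y87.710
G1 X17.616 Y100.626
M5
G00 X198.685 Y24.667
M3 S223
G1 X203.697 Y34.185 F2141
G1 X213.215 Y29.173
G1 X208.203 Y19.655
G1 X198.685 Y24.667
M5

Since the viewBox matches the mm dimensions, user units are millimetres directly. The only transform is the Y-flip y_m = 206.077 − y_svg.

Shape 1 is a rectangle drawn with `<rect>`. Its stroke #ff8800 means engrave at S223, F2141. After flipping Y the toolpath is (95.134,175.941) → (206.945,175.941) → (206.945,158.311) → (95.134,158.311) → (95.134,175.941), returning to the start.

Shape 2 is a circle drawn with `<circle>`. Its stroke #ff8800 means engrave at S223, F2141. After flipping Y the toolpath is (179.358,173.365) → (178.363,177.080) → (175.643,179.800) → (171.928,180.795) → (168.213,179.800) → (165.493,177.080) → (164.498,173.365) → (165.493,169.650) → (168.213,166.930) → (171.928,165.935) → (175.643,166.930) → (178.363,169.650) → (179.358,173.365), returning to the start.

Shape 3 is a regular polygon drawn with `<path>`. Its stroke #ff8800 means engrave at S223, F2141. After flipping Y the toolpath is (17.616,100.626) → (28.325,93.343) → (16.664,87.710) → (17.616,100.626), returning to the start.

Shape 4 is a regular polygon drawn with `<path>`. Its stroke #ff8800 means engrave at S223, F2141. After flipping Y the toolpath is (198.685,24.667) → (203.697,34.185) → (213.215,29.173) → (208.203,19.655) → (198.685,24.667), returning to the start.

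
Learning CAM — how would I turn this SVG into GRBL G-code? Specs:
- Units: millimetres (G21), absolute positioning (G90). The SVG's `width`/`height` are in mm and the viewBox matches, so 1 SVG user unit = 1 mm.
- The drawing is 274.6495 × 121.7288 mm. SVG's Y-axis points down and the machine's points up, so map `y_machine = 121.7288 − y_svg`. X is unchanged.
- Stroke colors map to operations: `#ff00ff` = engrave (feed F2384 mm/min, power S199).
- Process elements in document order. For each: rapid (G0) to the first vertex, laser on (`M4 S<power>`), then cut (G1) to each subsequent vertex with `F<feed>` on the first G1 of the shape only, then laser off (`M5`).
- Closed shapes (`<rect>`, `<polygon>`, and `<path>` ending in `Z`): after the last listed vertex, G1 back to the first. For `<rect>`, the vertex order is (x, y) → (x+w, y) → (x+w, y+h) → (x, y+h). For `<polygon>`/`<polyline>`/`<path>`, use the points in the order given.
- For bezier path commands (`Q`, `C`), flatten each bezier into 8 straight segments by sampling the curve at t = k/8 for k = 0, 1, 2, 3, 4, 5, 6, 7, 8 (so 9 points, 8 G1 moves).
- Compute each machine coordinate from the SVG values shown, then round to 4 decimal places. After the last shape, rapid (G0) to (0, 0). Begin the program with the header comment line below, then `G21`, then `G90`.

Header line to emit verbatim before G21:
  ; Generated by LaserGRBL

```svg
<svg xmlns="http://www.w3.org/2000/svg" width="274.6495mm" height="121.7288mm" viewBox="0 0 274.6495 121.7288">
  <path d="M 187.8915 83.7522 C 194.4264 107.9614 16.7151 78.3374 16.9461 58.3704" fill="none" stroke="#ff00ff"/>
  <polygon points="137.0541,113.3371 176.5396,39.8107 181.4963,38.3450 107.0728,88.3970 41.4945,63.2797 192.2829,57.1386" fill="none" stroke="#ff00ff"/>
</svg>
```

; Generated by LaserGRBL
G21
G90
G0 X187.8915 Y37.9766
M4 S199
G1 X182.4129 Y31.2976 F2384
G1 X163.9057 Y28.9214
G1 X136.6142 Y30.1040
G1 X104.7828 Y34.1014
G1 X72.6558 Y40.1696
G1 X44.4778 Y47.5645
G1 X24.4931 Y55.5421
G1 X16.9461 Y63.3584
M5
G0 X137.0541 Y8.3917
M4 S199
G1 X176.5396 Y81.9181 F2384
G1 X181.4963 Y83.3838
G1 X107.0728 Y33.3318
G1 X41.4945 Y58.4491
G1 X192.2829 Y64.5902
G1 X137.0541 Y8.3917
M5
G0 X0.0000 Y0.0000

Since the viewBox matches the mm dimensions, user units are millimetres directly. The only transform is the Y-flip y_m = 121.7288 − y_svg.

Shape 1 is a cubic bezier drawn with `<path>`. Its stroke #ff00ff means engrave at S199, F2384. After flipping Y the toolpath is (187.8915,37.9766) → (182.4129,31.2976) → (163.9057,28.9214) → (136.6142,30.1040) → (104.7828,34.1014) → (72.6558,40.1696) → (44.4778,47.5645) → (24.4931,55.5421) → (16.9461,63.3584).

Shape 2 is a closed polygon drawn with `<polygon>`. Its stroke #ff00ff means engrave at S199, F2384. After flipping Y the toolpath is (137.0541,8.3917) → (176.5396,81.9181) → (181.4963,83.3838) → (107.0728,33.3318) → (41.4945,58.4491) → (192.2829,64.5902) → (137.0541,8.3917), returning to the start.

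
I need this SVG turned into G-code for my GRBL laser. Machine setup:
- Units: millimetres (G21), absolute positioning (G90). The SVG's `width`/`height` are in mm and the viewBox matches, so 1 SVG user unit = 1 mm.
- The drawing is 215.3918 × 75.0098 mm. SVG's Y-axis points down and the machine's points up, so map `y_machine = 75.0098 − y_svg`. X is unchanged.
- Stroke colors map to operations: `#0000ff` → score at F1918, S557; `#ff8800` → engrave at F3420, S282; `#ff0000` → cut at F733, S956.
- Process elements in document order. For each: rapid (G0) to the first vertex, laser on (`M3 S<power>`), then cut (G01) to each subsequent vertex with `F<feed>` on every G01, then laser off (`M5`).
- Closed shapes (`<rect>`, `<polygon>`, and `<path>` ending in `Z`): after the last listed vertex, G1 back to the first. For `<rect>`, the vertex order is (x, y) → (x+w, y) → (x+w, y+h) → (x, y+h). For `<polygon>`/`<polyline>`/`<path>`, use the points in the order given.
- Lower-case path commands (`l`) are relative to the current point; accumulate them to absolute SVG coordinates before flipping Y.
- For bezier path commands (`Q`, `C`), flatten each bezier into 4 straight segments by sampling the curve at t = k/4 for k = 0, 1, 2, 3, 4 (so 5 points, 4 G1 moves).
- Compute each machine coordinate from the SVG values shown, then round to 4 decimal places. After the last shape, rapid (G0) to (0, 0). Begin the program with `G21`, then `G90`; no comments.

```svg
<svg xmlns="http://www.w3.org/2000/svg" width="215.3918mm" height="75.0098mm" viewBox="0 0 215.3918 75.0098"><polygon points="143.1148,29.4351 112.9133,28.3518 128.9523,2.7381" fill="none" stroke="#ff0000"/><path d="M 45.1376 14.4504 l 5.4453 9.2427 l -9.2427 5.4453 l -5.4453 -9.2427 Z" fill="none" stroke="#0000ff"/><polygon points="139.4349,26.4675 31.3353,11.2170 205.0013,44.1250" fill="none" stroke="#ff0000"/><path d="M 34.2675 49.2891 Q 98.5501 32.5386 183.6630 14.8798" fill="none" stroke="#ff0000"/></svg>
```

G21
G90
G0 X143.1148 Y45.5747
M3 S956
G01 X112.9133 Y46.6580 F733
G01 X128.9523 Y72.2717 F733
G01 X143.1148 Y45.5747 F733
M5
G0 X45.1376 Y60.5594
M3 S557
G01 X50.5829 Y51.3167 F1918
G01 X41.3402 Y45.8714 F1918
G01 X35.8949 Y55.1141 F1918
G01 X45.1376 Y60.5594 F1918
M5
G0 X139.4349 Y48.5423
M3 S956
G01 X31.3353 Y63.7928 F733
G01 X205.0013 Y30.8848 F733
G01 X139.4349 Y48.5423 F733
M5
G0 X34.2675 Y25.7207
M3 S956
G01 X67.7107 Y34.1527 F733
G01 X103.7577 Y42.6983 F733
G01 X142.4084 Y51.3574 F733
G01 X183.6630 Y60.1300 F733
M5
G0 X0.0000 Y0.0000

viewBox `0 0 215.3918 75.0098` with mm width/height → 1 unit = 1 mm. Flip: y_m = 75.0098 − y_svg.

**Shape 1** — `<polygon>` regular polygon, stroke `#ff0000` → cut (S956, F733). Machine vertices: (143.1148,45.5747) → (112.9133,46.6580) → (128.9523,72.2717) → (143.1148,45.5747). Closed: final G1 returns to the first vertex.

**Shape 2** — `<path>` regular polygon, stroke `#0000ff` → score (S557, F1918). Machine vertices: (45.1376,60.5594) → (50.5829,51.3167) → (41.3402,45.8714) → (35.8949,55.1141) → (45.1376,60.5594). Closed: final G1 returns to the first vertex.

**Shape 3** — `<polygon>` closed polygon, stroke `#ff0000` → cut (S956, F733). Machine vertices: (139.4349,48.5423) → (31.3353,63.7928) → (205.0013,30.8848) → (139.4349,48.5423). Closed: final G1 returns to the first vertex.

**Shape 4** — `<path>` quadratic bezier, stroke `#ff0000` → cut (S956, F733). Control points (SVG): P0=(34.2675,49.2891), P1=(98.5501,32.5386), P2=(183.6630,14.8798); sampled at t=k/4. Machine vertices: (34.2675,25.7207) → (67.7107,34.1527) → (103.7577,42.6983) → (142.4084,51.3574) → (183.6630,60.1300). Open path.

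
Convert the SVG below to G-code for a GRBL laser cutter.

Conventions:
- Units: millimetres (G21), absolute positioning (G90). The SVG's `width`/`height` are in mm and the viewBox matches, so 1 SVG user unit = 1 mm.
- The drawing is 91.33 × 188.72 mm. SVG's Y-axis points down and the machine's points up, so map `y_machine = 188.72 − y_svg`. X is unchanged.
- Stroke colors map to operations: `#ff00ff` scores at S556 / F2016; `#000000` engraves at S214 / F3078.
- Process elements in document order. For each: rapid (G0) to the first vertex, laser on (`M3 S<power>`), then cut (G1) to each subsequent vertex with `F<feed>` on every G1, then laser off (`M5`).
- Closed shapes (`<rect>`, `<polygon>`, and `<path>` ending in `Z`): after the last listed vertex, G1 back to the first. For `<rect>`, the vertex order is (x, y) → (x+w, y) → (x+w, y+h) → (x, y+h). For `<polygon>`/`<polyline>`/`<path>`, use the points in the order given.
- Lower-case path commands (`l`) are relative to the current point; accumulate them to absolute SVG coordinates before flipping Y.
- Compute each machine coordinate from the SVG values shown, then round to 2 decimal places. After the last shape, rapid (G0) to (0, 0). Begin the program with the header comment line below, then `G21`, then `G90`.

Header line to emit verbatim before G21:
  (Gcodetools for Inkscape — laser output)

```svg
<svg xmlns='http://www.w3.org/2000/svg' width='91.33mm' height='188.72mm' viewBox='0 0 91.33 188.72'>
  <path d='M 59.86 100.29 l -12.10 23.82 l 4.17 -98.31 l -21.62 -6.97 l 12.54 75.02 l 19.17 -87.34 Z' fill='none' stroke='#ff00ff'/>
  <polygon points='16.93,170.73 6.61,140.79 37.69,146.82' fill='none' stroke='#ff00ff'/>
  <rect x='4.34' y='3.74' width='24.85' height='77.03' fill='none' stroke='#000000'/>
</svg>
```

1 u = 1 mm; y_m = 188.72 − y.

[1] `<path>` closed polygon, #ff00ff→score S556 F2016: (59.86,88.43) → (47.76,64.61) → (51.93,162.92) → (30.31,169.89) → (42.85,94.87) → (62.02,182.21) → (59.86,88.43) (closed)

[2] `<polygon>` regular polygon, #ff00ff→score S556 F2016: (16.93,17.99) → (6.61,47.93) → (37.69,41.90) → (16.93,17.99) (closed)

[3] `<rect>` rectangle, #000000→engrave S214 F3078: (4.34,184.98) → (29.19,184.98) → (29.19,107.95) → (4.34,107.95) → (4.34,184.98) (closed)

(Gcodetools for Inkscape — laser output)
G21
G90
G0 X59.86 Y88.43
M3 S556
G1 X47.76 Y64.61 F2016
G1 X51.93 Y162.92 F2016
G1 X30.31 Y169.89 F2016
G1 X42.85 Y94.87 F2016
G1 X62.02 Y182.21 F2016
G1 X59.86 Y88.43 F2016
M5
G0 X16.93 Y17.99
M3 S556
G1 X6.61 Y47.93 F2016
G1 X37.69 Y41.90 F2016
G1 X16.93 Y17.99 F2016
M5
G0 X4.34 Y184.98
M3 S214
G1 X29.19 Y184.98 F3078
G1 X29.19 Y107.95 F3078
G1 X4.34 Y107.95 F3078
G1 X4.34 Y184.98 F3078
M5
G0 X0.00 Y0.00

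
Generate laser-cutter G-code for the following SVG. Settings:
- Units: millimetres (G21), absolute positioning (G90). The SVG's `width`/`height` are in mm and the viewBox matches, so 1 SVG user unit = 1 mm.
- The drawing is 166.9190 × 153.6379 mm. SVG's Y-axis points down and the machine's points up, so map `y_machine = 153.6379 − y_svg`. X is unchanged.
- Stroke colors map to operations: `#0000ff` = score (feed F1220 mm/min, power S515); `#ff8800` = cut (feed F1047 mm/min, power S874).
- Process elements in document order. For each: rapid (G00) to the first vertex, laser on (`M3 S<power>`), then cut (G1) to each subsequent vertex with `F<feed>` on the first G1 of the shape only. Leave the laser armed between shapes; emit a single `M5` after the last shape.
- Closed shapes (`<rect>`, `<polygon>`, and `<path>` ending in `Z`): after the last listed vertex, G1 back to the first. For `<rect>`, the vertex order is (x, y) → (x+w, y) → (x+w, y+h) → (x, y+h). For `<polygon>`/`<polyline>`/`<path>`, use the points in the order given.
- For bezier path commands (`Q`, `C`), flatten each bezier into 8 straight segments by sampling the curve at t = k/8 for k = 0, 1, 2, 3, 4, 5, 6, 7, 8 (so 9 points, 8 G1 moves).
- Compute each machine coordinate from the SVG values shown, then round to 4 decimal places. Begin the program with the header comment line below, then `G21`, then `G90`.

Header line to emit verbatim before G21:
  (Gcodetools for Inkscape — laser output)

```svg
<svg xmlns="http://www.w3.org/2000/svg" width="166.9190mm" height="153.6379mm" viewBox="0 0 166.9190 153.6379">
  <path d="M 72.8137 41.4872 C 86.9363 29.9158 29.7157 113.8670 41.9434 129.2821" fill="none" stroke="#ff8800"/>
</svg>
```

(Gcodetools for Inkscape — laser output)
G21
G90
G00 X72.8137 Y112.1507
M3 S874
G1 X75.0404 Y112.3328 F1047
G1 X72.2287 Y105.4822
G1 X66.0283 Y93.5215
G1 X58.0891 Y78.3732
G1 X50.0612 Y61.9599
G1 X43.5943 Y46.2042
G1 X40.3384 Y33.0287
G1 X41.9434 Y24.3558
M5

viewBox `0 0 166.9190 153.6379` with mm width/height → 1 unit = 1 mm. Flip: y_m = 153.6379 − y_svg.

**Shape 1** — `<path>` cubic bezier, stroke `#ff8800` → cut (S874, F1047). Control points (SVG): P0=(72.8137,41.4872), P1=(86.9363,29.9158), P2=(29.7157,113.8670), P3=(41.9434,129.2821); sampled at t=k/8. Machine vertices: (72.8137,112.1507) → (75.0404,112.3328) → (72.2287,105.4822) → (66.0283,93.5215) → (58.0891,78.3732) → (50.0612,61.9599) → (43.5943,46.2042) → (40.3384,33.0287) → (41.9434,24.3558). Open path.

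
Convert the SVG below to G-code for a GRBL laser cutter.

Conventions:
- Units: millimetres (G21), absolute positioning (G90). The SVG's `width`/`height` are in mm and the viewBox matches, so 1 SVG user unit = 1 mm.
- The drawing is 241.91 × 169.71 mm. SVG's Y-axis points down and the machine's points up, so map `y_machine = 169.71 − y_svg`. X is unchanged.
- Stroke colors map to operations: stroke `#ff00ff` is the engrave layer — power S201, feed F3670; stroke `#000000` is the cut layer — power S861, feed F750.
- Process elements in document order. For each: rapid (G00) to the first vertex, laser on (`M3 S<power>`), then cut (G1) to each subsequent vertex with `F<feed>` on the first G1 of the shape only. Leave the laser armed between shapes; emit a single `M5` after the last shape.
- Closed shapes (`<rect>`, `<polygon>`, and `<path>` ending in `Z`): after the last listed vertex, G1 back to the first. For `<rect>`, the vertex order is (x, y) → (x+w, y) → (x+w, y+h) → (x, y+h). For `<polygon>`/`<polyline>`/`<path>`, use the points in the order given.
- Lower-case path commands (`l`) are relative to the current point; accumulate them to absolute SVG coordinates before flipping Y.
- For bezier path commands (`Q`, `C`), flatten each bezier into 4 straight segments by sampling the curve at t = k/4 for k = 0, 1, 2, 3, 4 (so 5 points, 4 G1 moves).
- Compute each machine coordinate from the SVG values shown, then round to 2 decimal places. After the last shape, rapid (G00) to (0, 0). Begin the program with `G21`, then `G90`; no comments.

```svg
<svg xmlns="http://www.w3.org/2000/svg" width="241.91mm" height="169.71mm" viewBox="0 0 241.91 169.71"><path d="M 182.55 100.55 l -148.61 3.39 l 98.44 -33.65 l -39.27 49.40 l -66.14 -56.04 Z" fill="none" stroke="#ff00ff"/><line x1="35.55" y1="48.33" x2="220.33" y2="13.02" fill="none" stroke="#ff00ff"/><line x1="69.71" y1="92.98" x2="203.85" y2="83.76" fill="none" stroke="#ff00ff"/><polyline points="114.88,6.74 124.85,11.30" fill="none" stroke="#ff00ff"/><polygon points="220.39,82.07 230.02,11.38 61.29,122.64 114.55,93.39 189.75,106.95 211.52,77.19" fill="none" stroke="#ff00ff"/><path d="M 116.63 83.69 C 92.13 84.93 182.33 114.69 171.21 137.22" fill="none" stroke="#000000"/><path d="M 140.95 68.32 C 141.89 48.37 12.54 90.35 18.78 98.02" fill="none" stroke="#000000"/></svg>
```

viewBox `0 0 241.91 169.71` with mm width/height → 1 unit = 1 mm. Flip: y_m = 169.71 − y_svg.

**Shape 1** — `<path>` closed polygon, stroke `#ff00ff` → engrave (S201, F3670). Machine vertices: (182.55,69.16) → (33.94,65.77) → (132.38,99.42) → (93.11,50.02) → (26.97,106.06) → (182.55,69.16). Closed: final G1 returns to the first vertex.

**Shape 2** — `<line>` line segment, stroke `#ff00ff` → engrave (S201, F3670). Machine vertices: (35.55,121.38) → (220.33,156.69). Open path.

**Shape 3** — `<line>` line segment, stroke `#ff00ff` → engrave (S201, F3670). Machine vertices: (69.71,76.73) → (203.85,85.95). Open path.

**Shape 4** — `<polyline>` line segment, stroke `#ff00ff` → engrave (S201, F3670). Machine vertices: (114.88,162.97) → (124.85,158.41). Open path.

**Shape 5** — `<polygon>` closed polygon, stroke `#ff00ff` → engrave (S201, F3670). Machine vertices: (220.39,87.64) → (230.02,158.33) → (61.29,47.07) → (114.55,76.32) → (189.75,62.76) → (211.52,92.52) → (220.39,87.64). Closed: final G1 returns to the first vertex.

**Shape 6** — `<path>` cubic bezier, stroke `#000000` → cut (S861, F750). Control points (SVG): P0=(116.63,83.69), P1=(92.13,84.93), P2=(182.33,114.69), P3=(171.21,137.22); sampled at t=k/4. Machine vertices: (116.63,86.02) → (116.39,80.30) → (138.90,67.24) → (163.93,50.18) → (171.21,32.49). Open path.

**Shape 7** — `<path>` cubic bezier, stroke `#000000` → cut (S861, F750). Control points (SVG): P0=(140.95,68.32), P1=(141.89,48.37), P2=(12.54,90.35), P3=(18.78,98.02); sampled at t=k/4. Machine vertices: (140.95,101.39) → (121.38,106.24) → (77.88,96.90) → (35.37,82.37) → (18.78,71.69). Open path.

G21
G90
G00 X182.55 Y69.16
M3 S201
G1 X33.94 Y65.77 F3670
G1 X132.38 Y99.42
G1 X93.11 Y50.02
G1 X26.97 Y106.06
G1 X182.55 Y69.16
G00 X35.55 Y121.38
M3 S201
G1 X220.33 Y156.69 F3670
G00 X69.71 Y76.73
M3 S201
G1 X203.85 Y85.95 F3670
G00 X114.88 Y162.97
M3 S201
G1 X124.85 Y158.41 F3670
G00 X220.39 Y87.64
M3 S201
G1 X230.02 Y158.33 F3670
G1 X61.29 Y47.07
G1 X114.55 Y76.32
G1 X189.75 Y62.76
G1 X211.52 Y92.52
G1 X220.39 Y87.64
G00 X116.63 Y86.02
M3 S861
G1 X116.39 Y80.30 F750
G1 X138.90 Y67.24
G1 X163.93 Y50.18
G1 X171.21 Y32.49
G00 X140.95 Y101.39
M3 S861
G1 X121.38 Y106.24 F750
G1 X77.88 Y96.90
G1 X35.37 Y82.37
G1 X18.78 Y71.69
M5
G00 X0.00 Y0.00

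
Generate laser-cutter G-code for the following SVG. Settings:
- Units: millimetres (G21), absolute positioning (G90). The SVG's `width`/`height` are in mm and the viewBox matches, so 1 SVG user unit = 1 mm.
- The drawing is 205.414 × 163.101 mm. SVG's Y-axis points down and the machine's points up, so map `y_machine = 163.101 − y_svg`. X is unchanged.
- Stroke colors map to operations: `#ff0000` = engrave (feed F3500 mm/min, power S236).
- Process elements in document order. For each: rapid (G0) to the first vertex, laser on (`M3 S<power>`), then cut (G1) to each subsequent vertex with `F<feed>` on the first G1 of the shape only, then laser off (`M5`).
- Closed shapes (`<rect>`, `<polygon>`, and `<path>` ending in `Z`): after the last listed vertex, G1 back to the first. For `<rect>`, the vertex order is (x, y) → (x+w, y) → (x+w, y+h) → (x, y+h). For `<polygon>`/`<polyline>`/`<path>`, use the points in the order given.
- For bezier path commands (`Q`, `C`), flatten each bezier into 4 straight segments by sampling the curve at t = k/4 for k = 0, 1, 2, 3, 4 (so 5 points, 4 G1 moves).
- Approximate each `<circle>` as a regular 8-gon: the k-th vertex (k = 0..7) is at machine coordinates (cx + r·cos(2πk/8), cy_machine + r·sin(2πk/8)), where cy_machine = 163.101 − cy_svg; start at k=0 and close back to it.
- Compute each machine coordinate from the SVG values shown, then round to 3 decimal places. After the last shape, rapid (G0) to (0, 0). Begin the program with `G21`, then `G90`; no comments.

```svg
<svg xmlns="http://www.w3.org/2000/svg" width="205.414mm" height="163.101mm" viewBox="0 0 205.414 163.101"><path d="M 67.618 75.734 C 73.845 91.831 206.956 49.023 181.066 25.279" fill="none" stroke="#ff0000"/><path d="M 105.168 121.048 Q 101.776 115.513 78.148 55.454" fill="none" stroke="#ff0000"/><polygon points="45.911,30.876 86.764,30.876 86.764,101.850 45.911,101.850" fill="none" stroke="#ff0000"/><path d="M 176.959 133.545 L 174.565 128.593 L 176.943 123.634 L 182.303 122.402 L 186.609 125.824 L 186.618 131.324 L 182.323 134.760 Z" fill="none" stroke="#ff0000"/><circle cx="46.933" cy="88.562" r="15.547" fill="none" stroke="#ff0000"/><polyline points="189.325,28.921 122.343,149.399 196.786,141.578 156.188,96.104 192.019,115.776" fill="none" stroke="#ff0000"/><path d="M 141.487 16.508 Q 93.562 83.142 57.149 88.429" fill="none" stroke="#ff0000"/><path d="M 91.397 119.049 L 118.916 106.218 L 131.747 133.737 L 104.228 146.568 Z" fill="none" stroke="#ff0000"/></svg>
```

G21
G90
G0 X67.618 Y87.367
M3 S236
G1 X91.612 Y85.121 F3500
G1 X136.386 Y97.654
G1 X175.138 Y117.658
G1 X181.066 Y137.822
M5
G0 X105.168 Y42.053
M3 S236
G1 X102.207 Y48.228 F3500
G1 X96.717 Y61.219
G1 X88.697 Y81.025
G1 X78.148 Y107.647
M5
G0 X45.911 Y132.225
M3 S236
G1 X86.764 Y132.225 F3500
G1 X86.764 Y61.251
G1 X45.911 Y61.251
G1 X45.911 Y132.225
M5
G0 X176.959 Y29.556
M3 S236
G1 X174.565 Y34.508 F3500
G1 X176.943 Y39.467
G1 X182.303 Y40.699
G1 X186.609 Y37.277
G1 X186.618 Y31.777
G1 X182.323 Y28.341
G1 X176.959 Y29.556
M5
G0 X62.480 Y74.539
M3 S236
G1 X57.926 Y85.532 F3500
G1 X46.933 Y90.086
G1 X35.940 Y85.532
G1 X31.386 Y74.539
G1 X35.940 Y63.546
G1 X46.933 Y58.992
G1 X57.926 Y63.546
G1 X62.480 Y74.539
M5
G0 X189.325 Y134.180
M3 S236
G1 X122.343 Y13.702 F3500
G1 X196.786 Y21.523
G1 X156.188 Y66.997
G1 X192.019 Y47.325
M5
G0 X141.487 Y146.593
M3 S236
G1 X118.244 Y117.110 F3500
G1 X96.440 Y95.296
G1 X76.075 Y81.150
G1 X57.149 Y74.672
M5
G0 X91.397 Y44.052
M3 S236
G1 X118.916 Y56.883 F3500
G1 X131.747 Y29.364
G1 X104.228 Y16.533
G1 X91.397 Y44.052
M5
G0 X0.000 Y0.000

1 u = 1 mm; y_m = 163.101 − y.

[1] `<path>` cubic bezier, #ff0000→engrave S236 F3500: (67.618,87.367) → (91.612,85.121) → (136.386,97.654) → (175.138,117.658) → (181.066,137.822)

[2] `<path>` quadratic bezier, #ff0000→engrave S236 F3500: (105.168,42.053) → (102.207,48.228) → (96.717,61.219) → (88.697,81.025) → (78.148,107.647)

[3] `<polygon>` rectangle, #ff0000→engrave S236 F3500: (45.911,132.225) → (86.764,132.225) → (86.764,61.251) → (45.911,61.251) → (45.911,132.225) (closed)

[4] `<path>` regular polygon, #ff0000→engrave S236 F3500: (176.959,29.556) → (174.565,34.508) → (176.943,39.467) → (182.303,40.699) → (186.609,37.277) → (186.618,31.777) → (182.323,28.341) → (176.959,29.556) (closed)

[5] `<circle>` circle, #ff0000→engrave S236 F3500: (62.480,74.539) → (57.926,85.532) → (46.933,90.086) → (35.940,85.532) → (31.386,74.539) → (35.940,63.546) → (46.933,58.992) → (57.926,63.546) → (62.480,74.539) (closed)

[6] `<polyline>` open polyline, #ff0000→engrave S236 F3500: (189.325,134.180) → (122.343,13.702) → (196.786,21.523) → (156.188,66.997) → (192.019,47.325)

[7] `<path>` quadratic bezier, #ff0000→engrave S236 F3500: (141.487,146.593) → (118.244,117.110) → (96.440,95.296) → (76.075,81.150) → (57.149,74.672)

[8] `<path>` regular polygon, #ff0000→engrave S236 F3500: (91.397,44.052) → (118.916,56.883) → (131.747,29.364) → (104.228,16.533) → (91.397,44.052) (closed)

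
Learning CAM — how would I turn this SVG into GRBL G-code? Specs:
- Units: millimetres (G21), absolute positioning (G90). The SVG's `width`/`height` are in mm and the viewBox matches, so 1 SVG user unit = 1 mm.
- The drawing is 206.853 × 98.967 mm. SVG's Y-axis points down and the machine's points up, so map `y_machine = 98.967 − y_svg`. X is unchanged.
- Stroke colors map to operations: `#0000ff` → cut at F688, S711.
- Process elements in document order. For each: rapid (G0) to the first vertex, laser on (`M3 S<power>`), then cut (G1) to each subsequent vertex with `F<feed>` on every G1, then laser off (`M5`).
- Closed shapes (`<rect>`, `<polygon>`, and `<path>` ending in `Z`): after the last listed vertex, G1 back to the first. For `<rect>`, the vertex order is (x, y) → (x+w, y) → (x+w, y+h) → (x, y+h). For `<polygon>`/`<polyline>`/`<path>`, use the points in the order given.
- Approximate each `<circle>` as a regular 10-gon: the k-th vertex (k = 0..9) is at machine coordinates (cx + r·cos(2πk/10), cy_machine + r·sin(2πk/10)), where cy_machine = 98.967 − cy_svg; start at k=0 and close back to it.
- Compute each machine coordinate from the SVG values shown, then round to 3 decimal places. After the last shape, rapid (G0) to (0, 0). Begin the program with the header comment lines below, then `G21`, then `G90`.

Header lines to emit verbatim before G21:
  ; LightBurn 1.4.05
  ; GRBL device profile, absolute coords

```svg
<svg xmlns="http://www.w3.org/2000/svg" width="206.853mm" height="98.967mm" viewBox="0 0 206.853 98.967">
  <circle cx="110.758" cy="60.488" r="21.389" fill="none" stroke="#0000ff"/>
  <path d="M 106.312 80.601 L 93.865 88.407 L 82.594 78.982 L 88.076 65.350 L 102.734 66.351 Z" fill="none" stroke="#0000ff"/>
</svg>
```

; LightBurn 1.4.05
; GRBL device profile, absolute coords
G21
G90
G0 X132.147 Y38.479
M3 S711
G1 X128.062 Y51.051 F688
G1 X117.368 Y58.821 F688
G1 X104.148 Y58.821 F688
G1 X93.454 Y51.051 F688
G1 X89.369 Y38.479 F688
G1 X93.454 Y25.907 F688
G1 X104.148 Y18.137 F688
G1 X117.368 Y18.137 F688
G1 X128.062 Y25.907 F688
G1 X132.147 Y38.479 F688
M5
G0 X106.312 Y18.366
M3 S711
G1 X93.865 Y10.560 F688
G1 X82.594 Y19.985 F688
G1 X88.076 Y33.617 F688
G1 X102.734 Y32.616 F688
G1 X106.312 Y18.366 F688
M5
G0 X0.000 Y0.000

Since the viewBox matches the mm dimensions, user units are millimetres directly. The only transform is the Y-flip y_m = 98.967 − y_svg.

Shape 1 is a circle drawn with `<circle>`. Its stroke #0000ff means cut at S711, F688. After flipping Y the toolpath is (132.147,38.479) → (128.062,51.051) → (117.368,58.821) → (104.148,58.821) → (93.454,51.051) → (89.369,38.479) → (93.454,25.907) → (104.148,18.137) → (117.368,18.137) → (128.062,25.907) → (132.147,38.479), returning to the start.

Shape 2 is a regular polygon drawn with `<path>`. Its stroke #0000ff means cut at S711, F688. After flipping Y the toolpath is (106.312,18.366) → (93.865,10.560) → (82.594,19.985) → (88.076,33.617) → (102.734,32.616) → (106.312,18.366), returning to the start.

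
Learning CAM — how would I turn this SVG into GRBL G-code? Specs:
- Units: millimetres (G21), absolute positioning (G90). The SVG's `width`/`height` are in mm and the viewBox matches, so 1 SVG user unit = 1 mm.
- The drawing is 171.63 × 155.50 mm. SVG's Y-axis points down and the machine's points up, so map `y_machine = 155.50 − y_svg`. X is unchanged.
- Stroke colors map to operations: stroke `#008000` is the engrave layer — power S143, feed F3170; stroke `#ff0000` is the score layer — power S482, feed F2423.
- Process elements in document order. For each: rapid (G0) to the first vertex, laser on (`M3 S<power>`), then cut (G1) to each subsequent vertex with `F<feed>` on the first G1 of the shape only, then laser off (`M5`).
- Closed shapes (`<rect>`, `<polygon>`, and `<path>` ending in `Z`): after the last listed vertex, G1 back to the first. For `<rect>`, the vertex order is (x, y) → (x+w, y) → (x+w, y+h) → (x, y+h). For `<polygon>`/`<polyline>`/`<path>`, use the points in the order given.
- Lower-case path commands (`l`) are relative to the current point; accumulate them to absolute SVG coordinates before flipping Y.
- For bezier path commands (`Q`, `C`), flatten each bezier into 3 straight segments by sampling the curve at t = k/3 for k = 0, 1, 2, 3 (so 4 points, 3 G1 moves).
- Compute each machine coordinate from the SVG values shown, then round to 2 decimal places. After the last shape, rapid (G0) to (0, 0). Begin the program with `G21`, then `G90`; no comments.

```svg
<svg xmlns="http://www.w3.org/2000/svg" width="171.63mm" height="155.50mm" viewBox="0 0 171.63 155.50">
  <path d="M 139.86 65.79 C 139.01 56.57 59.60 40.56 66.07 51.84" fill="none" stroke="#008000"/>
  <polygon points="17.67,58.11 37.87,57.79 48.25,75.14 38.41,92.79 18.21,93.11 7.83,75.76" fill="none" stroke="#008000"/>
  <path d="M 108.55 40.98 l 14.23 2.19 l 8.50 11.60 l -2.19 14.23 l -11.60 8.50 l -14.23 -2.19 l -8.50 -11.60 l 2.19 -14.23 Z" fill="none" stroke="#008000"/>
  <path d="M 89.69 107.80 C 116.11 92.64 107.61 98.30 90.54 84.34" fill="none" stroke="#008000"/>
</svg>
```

viewBox `0 0 171.63 155.50` with mm width/height → 1 unit = 1 mm. Flip: y_m = 155.50 − y_svg.

**Shape 1** — `<path>` cubic bezier, stroke `#008000` → engrave (S143, F3170). Control points (SVG): P0=(139.86,65.79), P1=(139.01,56.57), P2=(59.60,40.56), P3=(66.07,51.84); sampled at t=k/3. Machine vertices: (139.86,89.71) → (118.91,99.93) → (82.14,107.11) → (66.07,103.66). Open path.

**Shape 2** — `<polygon>` regular polygon, stroke `#008000` → engrave (S143, F3170). Machine vertices: (17.67,97.39) → (37.87,97.71) → (48.25,80.36) → (38.41,62.71) → (18.21,62.39) → (7.83,79.74) → (17.67,97.39). Closed: final G1 returns to the first vertex.

**Shape 3** — `<path>` regular polygon, stroke `#008000` → engrave (S143, F3170). Machine vertices: (108.55,114.52) → (122.78,112.33) → (131.28,100.73) → (129.09,86.50) → (117.49,78.00) → (103.26,80.19) → (94.76,91.79) → (96.95,106.02) → (108.55,114.52). Closed: final G1 returns to the first vertex.

**Shape 4** — `<path>` cubic bezier, stroke `#008000` → engrave (S143, F3170). Control points (SVG): P0=(89.69,107.80), P1=(116.11,92.64), P2=(107.61,98.30), P3=(90.54,84.34); sampled at t=k/3. Machine vertices: (89.69,47.70) → (105.45,57.42) → (103.78,62.24) → (90.54,71.16). Open path.

G21
G90
G0 X139.86 Y89.71
M3 S143
G1 X118.91 Y99.93 F3170
G1 X82.14 Y107.11
G1 X66.07 Y103.66
M5
G0 X17.67 Y97.39
M3 S143
G1 X37.87 Y97.71 F3170
G1 X48.25 Y80.36
G1 X38.41 Y62.71
G1 X18.21 Y62.39
G1 X7.83 Y79.74
G1 X17.67 Y97.39
M5
G0 X108.55 Y114.52
M3 S143
G1 X122.78 Y112.33 F3170
G1 X131.28 Y100.73
G1 X129.09 Y86.50
G1 X117.49 Y78.00
G1 X103.26 Y80.19
G1 X94.76 Y91.79
G1 X96.95 Y106.02
G1 X108.55 Y114.52
M5
G0 X89.69 Y47.70
M3 S143
G1 X105.45 Y57.42 F3170
G1 X103.78 Y62.24
G1 X90.54 Y71.16
M5
G0 X0.00 Y0.00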